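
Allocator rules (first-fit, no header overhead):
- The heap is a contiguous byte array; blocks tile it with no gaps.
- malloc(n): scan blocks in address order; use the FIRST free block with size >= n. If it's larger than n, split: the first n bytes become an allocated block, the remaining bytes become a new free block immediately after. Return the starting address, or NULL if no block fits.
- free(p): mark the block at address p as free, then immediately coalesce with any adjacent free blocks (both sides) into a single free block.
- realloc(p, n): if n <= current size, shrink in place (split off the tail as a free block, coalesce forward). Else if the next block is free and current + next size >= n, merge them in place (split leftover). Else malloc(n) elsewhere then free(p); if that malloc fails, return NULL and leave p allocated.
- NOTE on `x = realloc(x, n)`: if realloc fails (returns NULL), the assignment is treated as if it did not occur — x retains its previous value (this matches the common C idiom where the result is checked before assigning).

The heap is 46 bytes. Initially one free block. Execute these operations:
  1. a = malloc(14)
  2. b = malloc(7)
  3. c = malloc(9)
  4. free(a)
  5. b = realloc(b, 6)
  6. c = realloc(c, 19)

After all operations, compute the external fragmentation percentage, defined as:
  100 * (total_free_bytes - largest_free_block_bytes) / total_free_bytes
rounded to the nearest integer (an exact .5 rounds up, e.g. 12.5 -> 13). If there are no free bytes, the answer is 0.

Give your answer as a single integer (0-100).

Answer: 33

Derivation:
Op 1: a = malloc(14) -> a = 0; heap: [0-13 ALLOC][14-45 FREE]
Op 2: b = malloc(7) -> b = 14; heap: [0-13 ALLOC][14-20 ALLOC][21-45 FREE]
Op 3: c = malloc(9) -> c = 21; heap: [0-13 ALLOC][14-20 ALLOC][21-29 ALLOC][30-45 FREE]
Op 4: free(a) -> (freed a); heap: [0-13 FREE][14-20 ALLOC][21-29 ALLOC][30-45 FREE]
Op 5: b = realloc(b, 6) -> b = 14; heap: [0-13 FREE][14-19 ALLOC][20-20 FREE][21-29 ALLOC][30-45 FREE]
Op 6: c = realloc(c, 19) -> c = 21; heap: [0-13 FREE][14-19 ALLOC][20-20 FREE][21-39 ALLOC][40-45 FREE]
Free blocks: [14 1 6] total_free=21 largest=14 -> 100*(21-14)/21 = 700/21 ≈ 33.333 -> rounds to 33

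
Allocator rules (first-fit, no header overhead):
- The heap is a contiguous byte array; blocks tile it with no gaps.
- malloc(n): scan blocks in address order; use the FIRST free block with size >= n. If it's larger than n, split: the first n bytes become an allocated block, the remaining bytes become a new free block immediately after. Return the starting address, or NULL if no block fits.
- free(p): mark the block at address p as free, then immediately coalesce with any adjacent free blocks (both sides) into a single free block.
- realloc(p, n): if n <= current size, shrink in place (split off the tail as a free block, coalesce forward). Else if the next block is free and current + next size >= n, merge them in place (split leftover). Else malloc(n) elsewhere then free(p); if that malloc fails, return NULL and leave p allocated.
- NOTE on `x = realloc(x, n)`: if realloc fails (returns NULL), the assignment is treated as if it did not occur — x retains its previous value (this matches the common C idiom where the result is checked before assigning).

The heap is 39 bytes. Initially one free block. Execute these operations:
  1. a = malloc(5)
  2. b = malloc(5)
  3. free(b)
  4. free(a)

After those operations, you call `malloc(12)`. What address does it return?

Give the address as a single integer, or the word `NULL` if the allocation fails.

Answer: 0

Derivation:
Op 1: a = malloc(5) -> a = 0; heap: [0-4 ALLOC][5-38 FREE]
Op 2: b = malloc(5) -> b = 5; heap: [0-4 ALLOC][5-9 ALLOC][10-38 FREE]
Op 3: free(b) -> (freed b); heap: [0-4 ALLOC][5-38 FREE]
Op 4: free(a) -> (freed a); heap: [0-38 FREE]
malloc(12): first-fit scan over [0-38 FREE] -> 0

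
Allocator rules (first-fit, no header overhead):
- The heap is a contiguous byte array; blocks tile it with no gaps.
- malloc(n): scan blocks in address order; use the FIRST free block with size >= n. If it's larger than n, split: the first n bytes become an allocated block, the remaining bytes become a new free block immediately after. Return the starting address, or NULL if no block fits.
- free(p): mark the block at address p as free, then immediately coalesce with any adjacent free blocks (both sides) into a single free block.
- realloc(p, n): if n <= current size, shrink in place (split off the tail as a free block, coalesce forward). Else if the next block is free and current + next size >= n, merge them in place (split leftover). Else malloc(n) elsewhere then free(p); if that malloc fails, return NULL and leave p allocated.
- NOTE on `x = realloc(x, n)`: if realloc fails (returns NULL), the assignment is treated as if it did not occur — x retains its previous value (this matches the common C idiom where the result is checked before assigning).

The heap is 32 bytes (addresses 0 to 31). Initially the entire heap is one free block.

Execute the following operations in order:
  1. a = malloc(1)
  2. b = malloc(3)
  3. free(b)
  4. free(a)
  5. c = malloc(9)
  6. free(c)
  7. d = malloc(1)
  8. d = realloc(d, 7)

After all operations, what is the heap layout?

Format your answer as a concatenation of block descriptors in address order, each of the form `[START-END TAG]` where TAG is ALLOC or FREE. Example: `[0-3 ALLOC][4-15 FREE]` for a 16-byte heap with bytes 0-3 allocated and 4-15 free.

Answer: [0-6 ALLOC][7-31 FREE]

Derivation:
Op 1: a = malloc(1) -> a = 0; heap: [0-0 ALLOC][1-31 FREE]
Op 2: b = malloc(3) -> b = 1; heap: [0-0 ALLOC][1-3 ALLOC][4-31 FREE]
Op 3: free(b) -> (freed b); heap: [0-0 ALLOC][1-31 FREE]
Op 4: free(a) -> (freed a); heap: [0-31 FREE]
Op 5: c = malloc(9) -> c = 0; heap: [0-8 ALLOC][9-31 FREE]
Op 6: free(c) -> (freed c); heap: [0-31 FREE]
Op 7: d = malloc(1) -> d = 0; heap: [0-0 ALLOC][1-31 FREE]
Op 8: d = realloc(d, 7) -> d = 0; heap: [0-6 ALLOC][7-31 FREE]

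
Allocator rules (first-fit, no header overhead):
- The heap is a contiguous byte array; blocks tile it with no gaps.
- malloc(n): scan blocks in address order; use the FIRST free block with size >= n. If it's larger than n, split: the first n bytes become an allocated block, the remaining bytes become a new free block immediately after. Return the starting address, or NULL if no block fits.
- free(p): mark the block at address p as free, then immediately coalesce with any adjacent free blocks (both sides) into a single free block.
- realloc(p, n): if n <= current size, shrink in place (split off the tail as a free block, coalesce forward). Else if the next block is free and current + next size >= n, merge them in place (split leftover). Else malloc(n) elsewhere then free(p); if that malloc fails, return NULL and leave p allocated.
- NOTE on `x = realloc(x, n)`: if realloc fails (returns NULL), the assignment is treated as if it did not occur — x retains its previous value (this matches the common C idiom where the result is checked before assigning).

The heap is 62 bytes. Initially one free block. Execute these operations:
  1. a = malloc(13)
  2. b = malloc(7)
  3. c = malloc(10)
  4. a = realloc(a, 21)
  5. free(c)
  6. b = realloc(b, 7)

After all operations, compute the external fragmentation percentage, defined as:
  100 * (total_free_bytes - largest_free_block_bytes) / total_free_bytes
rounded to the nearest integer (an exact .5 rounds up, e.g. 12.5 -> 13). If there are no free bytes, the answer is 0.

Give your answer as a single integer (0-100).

Op 1: a = malloc(13) -> a = 0; heap: [0-12 ALLOC][13-61 FREE]
Op 2: b = malloc(7) -> b = 13; heap: [0-12 ALLOC][13-19 ALLOC][20-61 FREE]
Op 3: c = malloc(10) -> c = 20; heap: [0-12 ALLOC][13-19 ALLOC][20-29 ALLOC][30-61 FREE]
Op 4: a = realloc(a, 21) -> a = 30; heap: [0-12 FREE][13-19 ALLOC][20-29 ALLOC][30-50 ALLOC][51-61 FREE]
Op 5: free(c) -> (freed c); heap: [0-12 FREE][13-19 ALLOC][20-29 FREE][30-50 ALLOC][51-61 FREE]
Op 6: b = realloc(b, 7) -> b = 13; heap: [0-12 FREE][13-19 ALLOC][20-29 FREE][30-50 ALLOC][51-61 FREE]
Free blocks: [13 10 11] total_free=34 largest=13 -> 100*(34-13)/34 = 2100/34 ≈ 61.765 -> rounds to 62

Answer: 62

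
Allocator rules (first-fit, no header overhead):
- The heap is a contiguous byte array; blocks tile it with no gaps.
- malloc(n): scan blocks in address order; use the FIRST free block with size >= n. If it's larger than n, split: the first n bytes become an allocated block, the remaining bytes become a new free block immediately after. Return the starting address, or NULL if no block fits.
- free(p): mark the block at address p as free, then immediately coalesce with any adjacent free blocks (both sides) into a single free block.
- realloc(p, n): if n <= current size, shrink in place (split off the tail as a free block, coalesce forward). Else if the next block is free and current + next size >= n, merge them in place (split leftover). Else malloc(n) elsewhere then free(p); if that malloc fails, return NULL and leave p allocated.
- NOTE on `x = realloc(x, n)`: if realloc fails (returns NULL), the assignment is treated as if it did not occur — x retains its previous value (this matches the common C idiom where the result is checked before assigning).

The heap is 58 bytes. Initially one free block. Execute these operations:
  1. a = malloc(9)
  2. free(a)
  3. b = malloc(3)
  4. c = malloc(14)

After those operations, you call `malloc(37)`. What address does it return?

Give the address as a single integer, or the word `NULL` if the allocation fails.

Answer: 17

Derivation:
Op 1: a = malloc(9) -> a = 0; heap: [0-8 ALLOC][9-57 FREE]
Op 2: free(a) -> (freed a); heap: [0-57 FREE]
Op 3: b = malloc(3) -> b = 0; heap: [0-2 ALLOC][3-57 FREE]
Op 4: c = malloc(14) -> c = 3; heap: [0-2 ALLOC][3-16 ALLOC][17-57 FREE]
malloc(37): first-fit scan over [0-2 ALLOC][3-16 ALLOC][17-57 FREE] -> 17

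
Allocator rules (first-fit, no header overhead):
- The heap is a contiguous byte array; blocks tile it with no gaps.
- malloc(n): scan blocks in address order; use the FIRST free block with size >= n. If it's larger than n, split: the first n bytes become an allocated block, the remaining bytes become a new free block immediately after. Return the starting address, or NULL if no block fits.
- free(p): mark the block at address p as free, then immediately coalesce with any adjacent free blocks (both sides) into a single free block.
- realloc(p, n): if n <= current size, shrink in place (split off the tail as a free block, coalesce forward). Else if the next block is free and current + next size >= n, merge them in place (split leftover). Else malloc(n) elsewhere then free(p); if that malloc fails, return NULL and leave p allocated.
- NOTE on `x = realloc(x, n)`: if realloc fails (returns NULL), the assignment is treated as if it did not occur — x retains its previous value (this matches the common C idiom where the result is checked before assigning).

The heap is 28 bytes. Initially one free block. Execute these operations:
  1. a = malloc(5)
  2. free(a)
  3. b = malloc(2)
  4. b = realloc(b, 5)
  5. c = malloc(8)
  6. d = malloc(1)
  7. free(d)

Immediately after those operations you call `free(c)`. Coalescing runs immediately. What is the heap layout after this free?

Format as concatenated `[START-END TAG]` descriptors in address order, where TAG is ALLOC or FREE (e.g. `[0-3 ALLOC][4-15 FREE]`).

Op 1: a = malloc(5) -> a = 0; heap: [0-4 ALLOC][5-27 FREE]
Op 2: free(a) -> (freed a); heap: [0-27 FREE]
Op 3: b = malloc(2) -> b = 0; heap: [0-1 ALLOC][2-27 FREE]
Op 4: b = realloc(b, 5) -> b = 0; heap: [0-4 ALLOC][5-27 FREE]
Op 5: c = malloc(8) -> c = 5; heap: [0-4 ALLOC][5-12 ALLOC][13-27 FREE]
Op 6: d = malloc(1) -> d = 13; heap: [0-4 ALLOC][5-12 ALLOC][13-13 ALLOC][14-27 FREE]
Op 7: free(d) -> (freed d); heap: [0-4 ALLOC][5-12 ALLOC][13-27 FREE]
free(c): c = 5 -> block [5-12 ALLOC]; mark free, coalesce with adjacent free neighbors -> [0-4 ALLOC][5-27 FREE]

Answer: [0-4 ALLOC][5-27 FREE]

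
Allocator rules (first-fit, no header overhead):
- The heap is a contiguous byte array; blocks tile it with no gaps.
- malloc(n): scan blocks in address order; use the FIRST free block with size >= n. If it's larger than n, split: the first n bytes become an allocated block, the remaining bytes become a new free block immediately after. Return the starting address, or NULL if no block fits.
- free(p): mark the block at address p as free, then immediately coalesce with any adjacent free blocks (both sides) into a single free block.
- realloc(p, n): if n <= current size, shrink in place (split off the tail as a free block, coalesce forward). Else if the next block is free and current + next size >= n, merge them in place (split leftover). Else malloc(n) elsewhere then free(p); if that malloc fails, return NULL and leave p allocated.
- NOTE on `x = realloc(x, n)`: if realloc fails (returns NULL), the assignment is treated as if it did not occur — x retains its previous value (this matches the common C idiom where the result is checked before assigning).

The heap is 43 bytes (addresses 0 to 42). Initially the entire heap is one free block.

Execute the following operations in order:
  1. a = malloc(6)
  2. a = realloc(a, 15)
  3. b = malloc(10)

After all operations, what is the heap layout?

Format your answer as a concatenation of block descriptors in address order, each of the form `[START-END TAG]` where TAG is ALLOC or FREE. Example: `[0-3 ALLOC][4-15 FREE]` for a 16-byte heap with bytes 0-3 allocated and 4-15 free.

Op 1: a = malloc(6) -> a = 0; heap: [0-5 ALLOC][6-42 FREE]
Op 2: a = realloc(a, 15) -> a = 0; heap: [0-14 ALLOC][15-42 FREE]
Op 3: b = malloc(10) -> b = 15; heap: [0-14 ALLOC][15-24 ALLOC][25-42 FREE]

Answer: [0-14 ALLOC][15-24 ALLOC][25-42 FREE]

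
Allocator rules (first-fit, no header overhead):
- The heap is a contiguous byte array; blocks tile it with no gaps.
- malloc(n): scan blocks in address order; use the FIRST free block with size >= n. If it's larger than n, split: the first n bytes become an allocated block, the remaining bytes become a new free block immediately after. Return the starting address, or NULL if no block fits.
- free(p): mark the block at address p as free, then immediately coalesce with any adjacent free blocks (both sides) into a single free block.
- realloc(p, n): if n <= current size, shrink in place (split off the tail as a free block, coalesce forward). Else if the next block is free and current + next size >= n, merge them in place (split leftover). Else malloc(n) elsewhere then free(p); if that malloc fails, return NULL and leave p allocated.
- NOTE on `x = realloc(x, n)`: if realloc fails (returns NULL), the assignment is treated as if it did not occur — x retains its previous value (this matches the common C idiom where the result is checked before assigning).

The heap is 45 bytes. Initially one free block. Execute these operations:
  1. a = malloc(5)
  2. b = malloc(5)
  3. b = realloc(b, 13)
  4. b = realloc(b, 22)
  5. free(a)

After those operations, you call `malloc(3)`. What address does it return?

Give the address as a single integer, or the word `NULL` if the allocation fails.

Op 1: a = malloc(5) -> a = 0; heap: [0-4 ALLOC][5-44 FREE]
Op 2: b = malloc(5) -> b = 5; heap: [0-4 ALLOC][5-9 ALLOC][10-44 FREE]
Op 3: b = realloc(b, 13) -> b = 5; heap: [0-4 ALLOC][5-17 ALLOC][18-44 FREE]
Op 4: b = realloc(b, 22) -> b = 5; heap: [0-4 ALLOC][5-26 ALLOC][27-44 FREE]
Op 5: free(a) -> (freed a); heap: [0-4 FREE][5-26 ALLOC][27-44 FREE]
malloc(3): first-fit scan over [0-4 FREE][5-26 ALLOC][27-44 FREE] -> 0

Answer: 0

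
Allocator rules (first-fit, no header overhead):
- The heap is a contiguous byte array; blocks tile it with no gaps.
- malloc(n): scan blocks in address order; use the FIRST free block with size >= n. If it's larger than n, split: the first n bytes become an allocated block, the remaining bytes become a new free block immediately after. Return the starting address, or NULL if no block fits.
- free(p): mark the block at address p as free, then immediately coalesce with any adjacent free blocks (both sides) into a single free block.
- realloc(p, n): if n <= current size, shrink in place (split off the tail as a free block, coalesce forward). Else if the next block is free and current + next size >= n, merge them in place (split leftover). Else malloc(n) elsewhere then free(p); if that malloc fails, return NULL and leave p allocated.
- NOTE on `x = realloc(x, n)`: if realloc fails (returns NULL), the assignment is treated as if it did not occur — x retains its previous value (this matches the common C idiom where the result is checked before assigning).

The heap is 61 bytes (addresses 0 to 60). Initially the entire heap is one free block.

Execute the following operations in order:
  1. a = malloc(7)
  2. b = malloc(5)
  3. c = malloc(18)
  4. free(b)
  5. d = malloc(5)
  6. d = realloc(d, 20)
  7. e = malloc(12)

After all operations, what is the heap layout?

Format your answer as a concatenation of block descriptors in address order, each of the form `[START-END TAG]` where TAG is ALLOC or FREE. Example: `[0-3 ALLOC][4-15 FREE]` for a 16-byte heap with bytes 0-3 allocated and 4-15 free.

Answer: [0-6 ALLOC][7-11 FREE][12-29 ALLOC][30-49 ALLOC][50-60 FREE]

Derivation:
Op 1: a = malloc(7) -> a = 0; heap: [0-6 ALLOC][7-60 FREE]
Op 2: b = malloc(5) -> b = 7; heap: [0-6 ALLOC][7-11 ALLOC][12-60 FREE]
Op 3: c = malloc(18) -> c = 12; heap: [0-6 ALLOC][7-11 ALLOC][12-29 ALLOC][30-60 FREE]
Op 4: free(b) -> (freed b); heap: [0-6 ALLOC][7-11 FREE][12-29 ALLOC][30-60 FREE]
Op 5: d = malloc(5) -> d = 7; heap: [0-6 ALLOC][7-11 ALLOC][12-29 ALLOC][30-60 FREE]
Op 6: d = realloc(d, 20) -> d = 30; heap: [0-6 ALLOC][7-11 FREE][12-29 ALLOC][30-49 ALLOC][50-60 FREE]
Op 7: e = malloc(12) -> e = NULL; heap: [0-6 ALLOC][7-11 FREE][12-29 ALLOC][30-49 ALLOC][50-60 FREE]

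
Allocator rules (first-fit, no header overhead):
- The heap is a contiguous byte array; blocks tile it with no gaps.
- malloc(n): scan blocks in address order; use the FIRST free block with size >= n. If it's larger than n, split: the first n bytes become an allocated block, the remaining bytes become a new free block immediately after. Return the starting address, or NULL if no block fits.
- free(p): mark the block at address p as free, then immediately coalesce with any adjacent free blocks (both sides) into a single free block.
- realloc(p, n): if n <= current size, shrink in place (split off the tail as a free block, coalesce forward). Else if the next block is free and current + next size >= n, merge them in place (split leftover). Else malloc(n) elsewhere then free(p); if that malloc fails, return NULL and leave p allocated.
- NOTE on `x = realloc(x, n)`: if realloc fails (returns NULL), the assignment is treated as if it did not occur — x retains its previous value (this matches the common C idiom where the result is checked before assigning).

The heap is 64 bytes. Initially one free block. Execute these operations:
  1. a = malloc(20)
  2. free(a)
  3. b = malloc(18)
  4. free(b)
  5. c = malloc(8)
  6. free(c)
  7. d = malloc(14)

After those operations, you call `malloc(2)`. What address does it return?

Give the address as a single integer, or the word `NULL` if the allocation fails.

Answer: 14

Derivation:
Op 1: a = malloc(20) -> a = 0; heap: [0-19 ALLOC][20-63 FREE]
Op 2: free(a) -> (freed a); heap: [0-63 FREE]
Op 3: b = malloc(18) -> b = 0; heap: [0-17 ALLOC][18-63 FREE]
Op 4: free(b) -> (freed b); heap: [0-63 FREE]
Op 5: c = malloc(8) -> c = 0; heap: [0-7 ALLOC][8-63 FREE]
Op 6: free(c) -> (freed c); heap: [0-63 FREE]
Op 7: d = malloc(14) -> d = 0; heap: [0-13 ALLOC][14-63 FREE]
malloc(2): first-fit scan over [0-13 ALLOC][14-63 FREE] -> 14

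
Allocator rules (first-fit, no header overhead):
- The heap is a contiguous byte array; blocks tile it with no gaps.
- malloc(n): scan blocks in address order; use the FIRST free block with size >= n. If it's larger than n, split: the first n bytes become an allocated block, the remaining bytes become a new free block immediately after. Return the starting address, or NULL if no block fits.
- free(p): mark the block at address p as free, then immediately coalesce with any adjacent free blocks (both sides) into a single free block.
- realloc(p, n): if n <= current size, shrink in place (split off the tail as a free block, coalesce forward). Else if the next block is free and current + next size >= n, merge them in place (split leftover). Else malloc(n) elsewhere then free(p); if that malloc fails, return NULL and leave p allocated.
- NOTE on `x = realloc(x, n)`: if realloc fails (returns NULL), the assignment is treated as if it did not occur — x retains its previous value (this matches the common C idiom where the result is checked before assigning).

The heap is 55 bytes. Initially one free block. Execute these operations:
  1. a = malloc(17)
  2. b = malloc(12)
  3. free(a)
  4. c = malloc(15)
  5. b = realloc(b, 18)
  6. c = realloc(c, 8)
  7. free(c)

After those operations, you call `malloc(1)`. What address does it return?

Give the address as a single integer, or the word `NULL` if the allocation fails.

Answer: 0

Derivation:
Op 1: a = malloc(17) -> a = 0; heap: [0-16 ALLOC][17-54 FREE]
Op 2: b = malloc(12) -> b = 17; heap: [0-16 ALLOC][17-28 ALLOC][29-54 FREE]
Op 3: free(a) -> (freed a); heap: [0-16 FREE][17-28 ALLOC][29-54 FREE]
Op 4: c = malloc(15) -> c = 0; heap: [0-14 ALLOC][15-16 FREE][17-28 ALLOC][29-54 FREE]
Op 5: b = realloc(b, 18) -> b = 17; heap: [0-14 ALLOC][15-16 FREE][17-34 ALLOC][35-54 FREE]
Op 6: c = realloc(c, 8) -> c = 0; heap: [0-7 ALLOC][8-16 FREE][17-34 ALLOC][35-54 FREE]
Op 7: free(c) -> (freed c); heap: [0-16 FREE][17-34 ALLOC][35-54 FREE]
malloc(1): first-fit scan over [0-16 FREE][17-34 ALLOC][35-54 FREE] -> 0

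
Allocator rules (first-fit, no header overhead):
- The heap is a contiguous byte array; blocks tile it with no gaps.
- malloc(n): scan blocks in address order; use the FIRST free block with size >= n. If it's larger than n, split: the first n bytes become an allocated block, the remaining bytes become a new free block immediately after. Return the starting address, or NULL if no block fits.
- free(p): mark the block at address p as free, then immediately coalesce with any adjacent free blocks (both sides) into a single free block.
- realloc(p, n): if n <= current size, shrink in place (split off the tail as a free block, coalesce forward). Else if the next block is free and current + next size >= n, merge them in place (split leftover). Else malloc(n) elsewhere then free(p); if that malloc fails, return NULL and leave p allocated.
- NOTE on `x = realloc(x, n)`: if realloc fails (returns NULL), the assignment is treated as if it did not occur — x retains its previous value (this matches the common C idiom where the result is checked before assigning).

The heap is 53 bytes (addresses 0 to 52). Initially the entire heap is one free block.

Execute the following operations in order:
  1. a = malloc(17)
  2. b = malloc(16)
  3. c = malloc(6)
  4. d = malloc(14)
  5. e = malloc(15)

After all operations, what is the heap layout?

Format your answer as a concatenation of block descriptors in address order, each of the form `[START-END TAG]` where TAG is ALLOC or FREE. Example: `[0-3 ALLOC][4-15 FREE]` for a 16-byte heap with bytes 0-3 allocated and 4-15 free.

Op 1: a = malloc(17) -> a = 0; heap: [0-16 ALLOC][17-52 FREE]
Op 2: b = malloc(16) -> b = 17; heap: [0-16 ALLOC][17-32 ALLOC][33-52 FREE]
Op 3: c = malloc(6) -> c = 33; heap: [0-16 ALLOC][17-32 ALLOC][33-38 ALLOC][39-52 FREE]
Op 4: d = malloc(14) -> d = 39; heap: [0-16 ALLOC][17-32 ALLOC][33-38 ALLOC][39-52 ALLOC]
Op 5: e = malloc(15) -> e = NULL; heap: [0-16 ALLOC][17-32 ALLOC][33-38 ALLOC][39-52 ALLOC]

Answer: [0-16 ALLOC][17-32 ALLOC][33-38 ALLOC][39-52 ALLOC]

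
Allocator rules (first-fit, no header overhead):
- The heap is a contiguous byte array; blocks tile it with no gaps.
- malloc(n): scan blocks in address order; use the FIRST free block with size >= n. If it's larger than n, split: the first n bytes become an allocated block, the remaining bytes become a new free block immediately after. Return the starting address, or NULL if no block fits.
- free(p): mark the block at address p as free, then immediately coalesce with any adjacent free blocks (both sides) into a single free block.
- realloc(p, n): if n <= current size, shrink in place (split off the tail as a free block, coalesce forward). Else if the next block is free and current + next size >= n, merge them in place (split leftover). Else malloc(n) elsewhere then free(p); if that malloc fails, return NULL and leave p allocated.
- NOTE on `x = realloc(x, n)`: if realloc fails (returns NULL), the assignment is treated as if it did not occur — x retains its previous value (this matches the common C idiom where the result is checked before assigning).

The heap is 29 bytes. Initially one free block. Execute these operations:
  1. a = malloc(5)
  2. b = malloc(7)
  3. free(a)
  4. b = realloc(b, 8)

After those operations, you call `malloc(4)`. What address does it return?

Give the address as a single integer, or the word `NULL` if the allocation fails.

Answer: 0

Derivation:
Op 1: a = malloc(5) -> a = 0; heap: [0-4 ALLOC][5-28 FREE]
Op 2: b = malloc(7) -> b = 5; heap: [0-4 ALLOC][5-11 ALLOC][12-28 FREE]
Op 3: free(a) -> (freed a); heap: [0-4 FREE][5-11 ALLOC][12-28 FREE]
Op 4: b = realloc(b, 8) -> b = 5; heap: [0-4 FREE][5-12 ALLOC][13-28 FREE]
malloc(4): first-fit scan over [0-4 FREE][5-12 ALLOC][13-28 FREE] -> 0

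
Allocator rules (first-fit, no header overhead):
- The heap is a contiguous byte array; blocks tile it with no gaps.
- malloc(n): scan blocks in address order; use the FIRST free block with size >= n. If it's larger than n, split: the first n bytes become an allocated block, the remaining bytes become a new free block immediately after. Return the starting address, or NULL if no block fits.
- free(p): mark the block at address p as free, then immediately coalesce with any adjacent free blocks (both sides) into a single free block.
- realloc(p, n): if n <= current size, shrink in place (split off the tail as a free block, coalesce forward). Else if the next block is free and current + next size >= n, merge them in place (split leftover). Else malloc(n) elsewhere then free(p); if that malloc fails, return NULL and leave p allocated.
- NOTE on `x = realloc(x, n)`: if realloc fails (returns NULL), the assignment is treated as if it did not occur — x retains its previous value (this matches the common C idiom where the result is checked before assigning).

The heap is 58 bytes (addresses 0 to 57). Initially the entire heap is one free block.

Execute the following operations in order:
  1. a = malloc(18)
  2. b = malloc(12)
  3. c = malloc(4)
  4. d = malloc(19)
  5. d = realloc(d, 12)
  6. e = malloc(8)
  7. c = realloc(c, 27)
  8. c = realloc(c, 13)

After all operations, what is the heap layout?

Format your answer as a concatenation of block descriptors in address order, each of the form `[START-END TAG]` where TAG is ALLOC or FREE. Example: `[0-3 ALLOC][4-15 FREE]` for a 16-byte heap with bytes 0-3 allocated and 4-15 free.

Answer: [0-17 ALLOC][18-29 ALLOC][30-33 ALLOC][34-45 ALLOC][46-53 ALLOC][54-57 FREE]

Derivation:
Op 1: a = malloc(18) -> a = 0; heap: [0-17 ALLOC][18-57 FREE]
Op 2: b = malloc(12) -> b = 18; heap: [0-17 ALLOC][18-29 ALLOC][30-57 FREE]
Op 3: c = malloc(4) -> c = 30; heap: [0-17 ALLOC][18-29 ALLOC][30-33 ALLOC][34-57 FREE]
Op 4: d = malloc(19) -> d = 34; heap: [0-17 ALLOC][18-29 ALLOC][30-33 ALLOC][34-52 ALLOC][53-57 FREE]
Op 5: d = realloc(d, 12) -> d = 34; heap: [0-17 ALLOC][18-29 ALLOC][30-33 ALLOC][34-45 ALLOC][46-57 FREE]
Op 6: e = malloc(8) -> e = 46; heap: [0-17 ALLOC][18-29 ALLOC][30-33 ALLOC][34-45 ALLOC][46-53 ALLOC][54-57 FREE]
Op 7: c = realloc(c, 27) -> NULL (c unchanged); heap: [0-17 ALLOC][18-29 ALLOC][30-33 ALLOC][34-45 ALLOC][46-53 ALLOC][54-57 FREE]
Op 8: c = realloc(c, 13) -> NULL (c unchanged); heap: [0-17 ALLOC][18-29 ALLOC][30-33 ALLOC][34-45 ALLOC][46-53 ALLOC][54-57 FREE]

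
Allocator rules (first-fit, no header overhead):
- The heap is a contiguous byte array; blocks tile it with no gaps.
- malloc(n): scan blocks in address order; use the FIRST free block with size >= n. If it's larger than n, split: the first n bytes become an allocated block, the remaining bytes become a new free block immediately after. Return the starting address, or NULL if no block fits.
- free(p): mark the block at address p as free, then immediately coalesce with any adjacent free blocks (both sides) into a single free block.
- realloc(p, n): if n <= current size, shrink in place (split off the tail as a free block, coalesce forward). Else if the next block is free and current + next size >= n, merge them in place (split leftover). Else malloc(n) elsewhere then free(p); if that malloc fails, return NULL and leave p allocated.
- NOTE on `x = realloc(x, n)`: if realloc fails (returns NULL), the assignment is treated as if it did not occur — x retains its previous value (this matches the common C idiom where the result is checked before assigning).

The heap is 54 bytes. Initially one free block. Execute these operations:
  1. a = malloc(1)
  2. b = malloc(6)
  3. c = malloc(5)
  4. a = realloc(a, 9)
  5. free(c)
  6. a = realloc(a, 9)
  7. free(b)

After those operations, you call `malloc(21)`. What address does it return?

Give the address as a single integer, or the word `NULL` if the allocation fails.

Answer: 21

Derivation:
Op 1: a = malloc(1) -> a = 0; heap: [0-0 ALLOC][1-53 FREE]
Op 2: b = malloc(6) -> b = 1; heap: [0-0 ALLOC][1-6 ALLOC][7-53 FREE]
Op 3: c = malloc(5) -> c = 7; heap: [0-0 ALLOC][1-6 ALLOC][7-11 ALLOC][12-53 FREE]
Op 4: a = realloc(a, 9) -> a = 12; heap: [0-0 FREE][1-6 ALLOC][7-11 ALLOC][12-20 ALLOC][21-53 FREE]
Op 5: free(c) -> (freed c); heap: [0-0 FREE][1-6 ALLOC][7-11 FREE][12-20 ALLOC][21-53 FREE]
Op 6: a = realloc(a, 9) -> a = 12; heap: [0-0 FREE][1-6 ALLOC][7-11 FREE][12-20 ALLOC][21-53 FREE]
Op 7: free(b) -> (freed b); heap: [0-11 FREE][12-20 ALLOC][21-53 FREE]
malloc(21): first-fit scan over [0-11 FREE][12-20 ALLOC][21-53 FREE] -> 21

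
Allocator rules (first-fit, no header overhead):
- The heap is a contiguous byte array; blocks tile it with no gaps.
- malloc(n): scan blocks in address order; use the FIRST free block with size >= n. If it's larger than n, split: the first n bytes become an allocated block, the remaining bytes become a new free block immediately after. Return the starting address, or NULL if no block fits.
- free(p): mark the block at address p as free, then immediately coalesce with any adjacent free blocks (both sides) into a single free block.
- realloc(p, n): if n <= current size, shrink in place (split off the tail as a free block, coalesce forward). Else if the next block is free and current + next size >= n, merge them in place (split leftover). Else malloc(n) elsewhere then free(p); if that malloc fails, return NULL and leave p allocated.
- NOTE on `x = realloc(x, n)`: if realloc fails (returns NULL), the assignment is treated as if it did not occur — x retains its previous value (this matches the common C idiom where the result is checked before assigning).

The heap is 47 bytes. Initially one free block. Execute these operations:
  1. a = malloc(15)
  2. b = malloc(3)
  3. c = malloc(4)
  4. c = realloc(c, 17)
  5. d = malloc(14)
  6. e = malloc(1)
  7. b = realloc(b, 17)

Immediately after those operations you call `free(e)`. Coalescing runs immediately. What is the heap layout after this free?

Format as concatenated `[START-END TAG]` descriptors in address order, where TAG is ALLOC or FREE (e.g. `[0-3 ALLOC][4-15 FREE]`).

Answer: [0-14 ALLOC][15-17 ALLOC][18-34 ALLOC][35-46 FREE]

Derivation:
Op 1: a = malloc(15) -> a = 0; heap: [0-14 ALLOC][15-46 FREE]
Op 2: b = malloc(3) -> b = 15; heap: [0-14 ALLOC][15-17 ALLOC][18-46 FREE]
Op 3: c = malloc(4) -> c = 18; heap: [0-14 ALLOC][15-17 ALLOC][18-21 ALLOC][22-46 FREE]
Op 4: c = realloc(c, 17) -> c = 18; heap: [0-14 ALLOC][15-17 ALLOC][18-34 ALLOC][35-46 FREE]
Op 5: d = malloc(14) -> d = NULL; heap: [0-14 ALLOC][15-17 ALLOC][18-34 ALLOC][35-46 FREE]
Op 6: e = malloc(1) -> e = 35; heap: [0-14 ALLOC][15-17 ALLOC][18-34 ALLOC][35-35 ALLOC][36-46 FREE]
Op 7: b = realloc(b, 17) -> NULL (b unchanged); heap: [0-14 ALLOC][15-17 ALLOC][18-34 ALLOC][35-35 ALLOC][36-46 FREE]
free(e): e = 35 -> block [35-35 ALLOC]; mark free, coalesce with adjacent free neighbors -> [0-14 ALLOC][15-17 ALLOC][18-34 ALLOC][35-46 FREE]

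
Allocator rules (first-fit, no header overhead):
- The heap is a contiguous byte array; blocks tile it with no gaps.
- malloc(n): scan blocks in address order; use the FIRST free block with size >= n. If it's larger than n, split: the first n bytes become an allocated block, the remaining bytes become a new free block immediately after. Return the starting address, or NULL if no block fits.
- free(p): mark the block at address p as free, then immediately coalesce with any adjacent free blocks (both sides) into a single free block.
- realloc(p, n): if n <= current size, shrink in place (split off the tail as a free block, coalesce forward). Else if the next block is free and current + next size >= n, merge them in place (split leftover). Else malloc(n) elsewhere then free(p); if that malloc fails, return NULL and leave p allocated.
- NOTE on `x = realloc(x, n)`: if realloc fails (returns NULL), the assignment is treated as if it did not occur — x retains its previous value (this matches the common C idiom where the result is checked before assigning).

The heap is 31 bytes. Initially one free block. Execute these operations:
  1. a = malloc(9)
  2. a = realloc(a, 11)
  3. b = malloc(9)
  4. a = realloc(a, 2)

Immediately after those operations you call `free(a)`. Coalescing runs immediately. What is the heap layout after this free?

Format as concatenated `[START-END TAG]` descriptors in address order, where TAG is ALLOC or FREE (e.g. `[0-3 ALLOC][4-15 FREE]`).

Op 1: a = malloc(9) -> a = 0; heap: [0-8 ALLOC][9-30 FREE]
Op 2: a = realloc(a, 11) -> a = 0; heap: [0-10 ALLOC][11-30 FREE]
Op 3: b = malloc(9) -> b = 11; heap: [0-10 ALLOC][11-19 ALLOC][20-30 FREE]
Op 4: a = realloc(a, 2) -> a = 0; heap: [0-1 ALLOC][2-10 FREE][11-19 ALLOC][20-30 FREE]
free(a): a = 0 -> block [0-1 ALLOC]; mark free, coalesce with adjacent free neighbors -> [0-10 FREE][11-19 ALLOC][20-30 FREE]

Answer: [0-10 FREE][11-19 ALLOC][20-30 FREE]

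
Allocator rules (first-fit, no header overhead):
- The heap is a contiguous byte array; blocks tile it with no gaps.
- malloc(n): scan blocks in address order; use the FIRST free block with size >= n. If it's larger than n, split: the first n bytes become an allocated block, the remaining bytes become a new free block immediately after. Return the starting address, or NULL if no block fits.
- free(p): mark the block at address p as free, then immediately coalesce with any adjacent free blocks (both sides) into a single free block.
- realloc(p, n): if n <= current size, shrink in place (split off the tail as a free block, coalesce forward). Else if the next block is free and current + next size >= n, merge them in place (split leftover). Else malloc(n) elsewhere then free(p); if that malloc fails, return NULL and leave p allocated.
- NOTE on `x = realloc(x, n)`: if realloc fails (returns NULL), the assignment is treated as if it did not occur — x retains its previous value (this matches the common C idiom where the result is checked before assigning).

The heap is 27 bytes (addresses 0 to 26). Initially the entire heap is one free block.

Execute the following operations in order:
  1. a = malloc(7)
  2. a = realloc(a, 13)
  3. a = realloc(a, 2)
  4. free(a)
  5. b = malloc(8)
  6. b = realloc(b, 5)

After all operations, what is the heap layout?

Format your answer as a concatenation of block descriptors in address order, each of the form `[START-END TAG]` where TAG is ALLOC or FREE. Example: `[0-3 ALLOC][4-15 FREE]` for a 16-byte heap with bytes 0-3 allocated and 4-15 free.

Op 1: a = malloc(7) -> a = 0; heap: [0-6 ALLOC][7-26 FREE]
Op 2: a = realloc(a, 13) -> a = 0; heap: [0-12 ALLOC][13-26 FREE]
Op 3: a = realloc(a, 2) -> a = 0; heap: [0-1 ALLOC][2-26 FREE]
Op 4: free(a) -> (freed a); heap: [0-26 FREE]
Op 5: b = malloc(8) -> b = 0; heap: [0-7 ALLOC][8-26 FREE]
Op 6: b = realloc(b, 5) -> b = 0; heap: [0-4 ALLOC][5-26 FREE]

Answer: [0-4 ALLOC][5-26 FREE]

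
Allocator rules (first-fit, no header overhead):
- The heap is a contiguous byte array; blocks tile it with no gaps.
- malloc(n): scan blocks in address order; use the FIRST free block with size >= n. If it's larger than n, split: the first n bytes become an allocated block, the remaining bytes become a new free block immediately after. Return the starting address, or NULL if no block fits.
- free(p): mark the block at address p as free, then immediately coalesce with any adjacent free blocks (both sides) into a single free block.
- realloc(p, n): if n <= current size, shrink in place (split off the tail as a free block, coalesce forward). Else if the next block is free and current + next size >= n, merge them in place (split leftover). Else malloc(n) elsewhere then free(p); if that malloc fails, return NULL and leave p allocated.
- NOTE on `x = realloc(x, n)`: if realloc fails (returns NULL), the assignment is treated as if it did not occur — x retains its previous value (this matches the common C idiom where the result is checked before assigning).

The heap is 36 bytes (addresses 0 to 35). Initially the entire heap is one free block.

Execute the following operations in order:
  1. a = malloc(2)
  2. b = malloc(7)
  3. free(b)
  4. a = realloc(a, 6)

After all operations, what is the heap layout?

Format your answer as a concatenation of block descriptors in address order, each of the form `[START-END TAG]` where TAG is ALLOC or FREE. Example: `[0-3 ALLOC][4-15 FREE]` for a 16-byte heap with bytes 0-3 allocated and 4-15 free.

Answer: [0-5 ALLOC][6-35 FREE]

Derivation:
Op 1: a = malloc(2) -> a = 0; heap: [0-1 ALLOC][2-35 FREE]
Op 2: b = malloc(7) -> b = 2; heap: [0-1 ALLOC][2-8 ALLOC][9-35 FREE]
Op 3: free(b) -> (freed b); heap: [0-1 ALLOC][2-35 FREE]
Op 4: a = realloc(a, 6) -> a = 0; heap: [0-5 ALLOC][6-35 FREE]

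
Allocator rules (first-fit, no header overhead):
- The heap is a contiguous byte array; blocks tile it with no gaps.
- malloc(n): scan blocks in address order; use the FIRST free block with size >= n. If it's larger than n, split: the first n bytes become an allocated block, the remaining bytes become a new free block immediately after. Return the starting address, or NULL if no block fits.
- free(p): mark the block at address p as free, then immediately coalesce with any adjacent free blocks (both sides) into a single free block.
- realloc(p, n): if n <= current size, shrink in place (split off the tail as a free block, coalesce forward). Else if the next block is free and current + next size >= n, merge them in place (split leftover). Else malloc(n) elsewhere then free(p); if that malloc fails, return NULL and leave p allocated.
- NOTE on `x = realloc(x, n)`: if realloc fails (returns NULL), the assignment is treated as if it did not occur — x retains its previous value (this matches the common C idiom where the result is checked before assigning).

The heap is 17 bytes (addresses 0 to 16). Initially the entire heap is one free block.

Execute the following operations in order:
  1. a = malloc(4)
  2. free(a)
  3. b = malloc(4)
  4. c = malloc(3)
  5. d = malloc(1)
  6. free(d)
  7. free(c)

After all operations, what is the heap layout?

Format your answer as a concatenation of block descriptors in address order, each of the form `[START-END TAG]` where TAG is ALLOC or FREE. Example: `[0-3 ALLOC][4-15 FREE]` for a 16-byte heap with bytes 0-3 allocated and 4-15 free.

Op 1: a = malloc(4) -> a = 0; heap: [0-3 ALLOC][4-16 FREE]
Op 2: free(a) -> (freed a); heap: [0-16 FREE]
Op 3: b = malloc(4) -> b = 0; heap: [0-3 ALLOC][4-16 FREE]
Op 4: c = malloc(3) -> c = 4; heap: [0-3 ALLOC][4-6 ALLOC][7-16 FREE]
Op 5: d = malloc(1) -> d = 7; heap: [0-3 ALLOC][4-6 ALLOC][7-7 ALLOC][8-16 FREE]
Op 6: free(d) -> (freed d); heap: [0-3 ALLOC][4-6 ALLOC][7-16 FREE]
Op 7: free(c) -> (freed c); heap: [0-3 ALLOC][4-16 FREE]

Answer: [0-3 ALLOC][4-16 FREE]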